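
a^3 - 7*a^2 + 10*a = a*(a - 5)*(a - 2)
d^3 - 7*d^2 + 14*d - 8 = (d - 4)*(d - 2)*(d - 1)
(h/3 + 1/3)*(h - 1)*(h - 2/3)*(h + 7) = h^4/3 + 19*h^3/9 - 17*h^2/9 - 19*h/9 + 14/9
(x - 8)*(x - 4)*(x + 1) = x^3 - 11*x^2 + 20*x + 32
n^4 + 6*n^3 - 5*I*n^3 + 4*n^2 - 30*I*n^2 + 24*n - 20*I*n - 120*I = (n + 6)*(n - 5*I)*(n - 2*I)*(n + 2*I)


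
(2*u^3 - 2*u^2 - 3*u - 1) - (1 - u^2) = 2*u^3 - u^2 - 3*u - 2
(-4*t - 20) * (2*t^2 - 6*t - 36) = -8*t^3 - 16*t^2 + 264*t + 720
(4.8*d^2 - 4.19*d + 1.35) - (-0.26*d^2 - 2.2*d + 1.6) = 5.06*d^2 - 1.99*d - 0.25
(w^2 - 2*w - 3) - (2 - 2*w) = w^2 - 5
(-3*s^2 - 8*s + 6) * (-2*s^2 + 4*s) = 6*s^4 + 4*s^3 - 44*s^2 + 24*s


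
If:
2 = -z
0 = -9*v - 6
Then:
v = -2/3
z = -2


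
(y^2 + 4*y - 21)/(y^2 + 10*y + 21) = (y - 3)/(y + 3)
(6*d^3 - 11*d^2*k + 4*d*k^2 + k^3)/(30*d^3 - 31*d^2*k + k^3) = (d - k)/(5*d - k)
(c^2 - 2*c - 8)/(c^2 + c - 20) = (c + 2)/(c + 5)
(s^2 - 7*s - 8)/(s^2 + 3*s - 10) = (s^2 - 7*s - 8)/(s^2 + 3*s - 10)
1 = 1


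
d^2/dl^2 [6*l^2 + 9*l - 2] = 12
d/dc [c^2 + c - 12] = 2*c + 1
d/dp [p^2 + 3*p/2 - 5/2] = 2*p + 3/2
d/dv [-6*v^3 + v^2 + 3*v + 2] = -18*v^2 + 2*v + 3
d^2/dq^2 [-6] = 0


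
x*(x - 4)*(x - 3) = x^3 - 7*x^2 + 12*x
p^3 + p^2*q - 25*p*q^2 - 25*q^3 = (p - 5*q)*(p + q)*(p + 5*q)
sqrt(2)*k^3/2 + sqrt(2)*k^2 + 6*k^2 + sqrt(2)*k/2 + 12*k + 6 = (k + 1)*(k + 6*sqrt(2))*(sqrt(2)*k/2 + sqrt(2)/2)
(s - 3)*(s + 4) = s^2 + s - 12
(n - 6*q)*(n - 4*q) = n^2 - 10*n*q + 24*q^2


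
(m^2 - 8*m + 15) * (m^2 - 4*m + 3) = m^4 - 12*m^3 + 50*m^2 - 84*m + 45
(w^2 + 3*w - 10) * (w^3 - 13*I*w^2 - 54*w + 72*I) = w^5 + 3*w^4 - 13*I*w^4 - 64*w^3 - 39*I*w^3 - 162*w^2 + 202*I*w^2 + 540*w + 216*I*w - 720*I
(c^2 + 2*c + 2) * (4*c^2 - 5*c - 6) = 4*c^4 + 3*c^3 - 8*c^2 - 22*c - 12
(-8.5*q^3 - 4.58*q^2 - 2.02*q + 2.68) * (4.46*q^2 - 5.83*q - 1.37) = -37.91*q^5 + 29.1282*q^4 + 29.3372*q^3 + 30.004*q^2 - 12.857*q - 3.6716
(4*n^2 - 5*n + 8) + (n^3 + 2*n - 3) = n^3 + 4*n^2 - 3*n + 5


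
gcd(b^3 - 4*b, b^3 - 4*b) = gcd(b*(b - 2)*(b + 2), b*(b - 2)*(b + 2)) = b^3 - 4*b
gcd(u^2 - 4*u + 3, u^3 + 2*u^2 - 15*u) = u - 3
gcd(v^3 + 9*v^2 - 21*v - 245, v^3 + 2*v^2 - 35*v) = v^2 + 2*v - 35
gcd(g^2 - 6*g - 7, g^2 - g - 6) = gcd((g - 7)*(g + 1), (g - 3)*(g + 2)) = 1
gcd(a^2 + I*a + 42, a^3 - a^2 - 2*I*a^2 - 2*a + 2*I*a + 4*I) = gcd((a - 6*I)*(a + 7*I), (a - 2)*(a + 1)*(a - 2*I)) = 1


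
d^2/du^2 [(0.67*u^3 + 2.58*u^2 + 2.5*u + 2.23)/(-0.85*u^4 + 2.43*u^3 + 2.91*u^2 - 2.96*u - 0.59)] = (-0.96815*u^9 - 11.1843*u^8 + 0.355470000000054*u^7 + 40.239578*u^6 + 143.755374*u^5 - 218.876946*u^4 - 438.248814*u^3 - 80.252514*u^2 + 68.9142*u - 39.798306)/(0.614125*u^12 - 5.267025*u^11 + 8.75007*u^10 + 28.130523*u^9 - 65.360577*u^8 - 60.538167*u^7 + 124.98168*u^6 + 45.263706*u^5 - 86.075088*u^4 - 7.09545700000001*u^3 + 12.469119*u^2 + 3.091128*u + 0.205379)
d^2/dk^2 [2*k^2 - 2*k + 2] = 4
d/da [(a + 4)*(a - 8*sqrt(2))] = 2*a - 8*sqrt(2) + 4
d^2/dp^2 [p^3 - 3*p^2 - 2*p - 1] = 6*p - 6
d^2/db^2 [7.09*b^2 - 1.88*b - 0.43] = 14.1800000000000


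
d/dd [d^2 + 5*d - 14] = 2*d + 5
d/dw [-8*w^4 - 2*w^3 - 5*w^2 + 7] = 2*w*(-16*w^2 - 3*w - 5)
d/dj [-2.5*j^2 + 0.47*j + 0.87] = 0.47 - 5.0*j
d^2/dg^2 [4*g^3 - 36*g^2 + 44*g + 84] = 24*g - 72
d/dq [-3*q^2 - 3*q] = -6*q - 3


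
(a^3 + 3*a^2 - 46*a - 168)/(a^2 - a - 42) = a + 4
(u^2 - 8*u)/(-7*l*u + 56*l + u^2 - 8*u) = u/(-7*l + u)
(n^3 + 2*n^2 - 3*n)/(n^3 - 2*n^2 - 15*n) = (n - 1)/(n - 5)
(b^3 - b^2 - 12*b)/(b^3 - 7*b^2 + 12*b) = (b + 3)/(b - 3)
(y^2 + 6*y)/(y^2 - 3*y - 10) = y*(y + 6)/(y^2 - 3*y - 10)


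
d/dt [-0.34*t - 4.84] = -0.340000000000000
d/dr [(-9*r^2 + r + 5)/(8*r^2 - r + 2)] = (r^2 - 116*r + 7)/(64*r^4 - 16*r^3 + 33*r^2 - 4*r + 4)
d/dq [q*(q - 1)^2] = (q - 1)*(3*q - 1)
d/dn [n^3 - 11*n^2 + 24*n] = 3*n^2 - 22*n + 24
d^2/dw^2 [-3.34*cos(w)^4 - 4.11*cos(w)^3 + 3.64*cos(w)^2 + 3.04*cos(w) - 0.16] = 53.44*cos(w)^4 + 36.99*cos(w)^3 - 54.64*cos(w)^2 - 27.7*cos(w) + 7.28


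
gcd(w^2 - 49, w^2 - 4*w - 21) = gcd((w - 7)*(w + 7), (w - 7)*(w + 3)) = w - 7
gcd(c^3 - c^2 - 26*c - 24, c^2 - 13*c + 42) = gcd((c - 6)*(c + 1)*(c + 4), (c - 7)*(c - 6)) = c - 6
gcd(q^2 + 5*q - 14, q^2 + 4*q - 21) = q + 7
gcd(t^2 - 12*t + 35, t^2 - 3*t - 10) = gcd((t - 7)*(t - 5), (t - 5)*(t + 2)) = t - 5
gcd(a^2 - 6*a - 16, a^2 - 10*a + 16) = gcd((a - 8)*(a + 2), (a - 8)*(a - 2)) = a - 8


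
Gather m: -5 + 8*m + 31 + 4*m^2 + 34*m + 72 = 4*m^2 + 42*m + 98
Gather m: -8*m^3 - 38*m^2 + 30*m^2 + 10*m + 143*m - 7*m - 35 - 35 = -8*m^3 - 8*m^2 + 146*m - 70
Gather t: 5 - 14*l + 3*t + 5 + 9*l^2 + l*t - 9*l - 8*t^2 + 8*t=9*l^2 - 23*l - 8*t^2 + t*(l + 11) + 10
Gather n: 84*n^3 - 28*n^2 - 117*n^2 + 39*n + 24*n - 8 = 84*n^3 - 145*n^2 + 63*n - 8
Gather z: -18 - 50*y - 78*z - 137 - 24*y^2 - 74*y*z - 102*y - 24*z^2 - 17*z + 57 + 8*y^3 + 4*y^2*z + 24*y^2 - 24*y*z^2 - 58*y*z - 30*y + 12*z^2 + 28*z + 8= 8*y^3 - 182*y + z^2*(-24*y - 12) + z*(4*y^2 - 132*y - 67) - 90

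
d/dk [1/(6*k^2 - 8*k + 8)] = (2 - 3*k)/(3*k^2 - 4*k + 4)^2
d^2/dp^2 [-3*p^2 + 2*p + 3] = -6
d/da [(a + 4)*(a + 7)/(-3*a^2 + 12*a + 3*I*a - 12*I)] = ((-2*a - 11)*(a^2 - 4*a - I*a + 4*I) - (a + 4)*(a + 7)*(-2*a + 4 + I))/(3*(a^2 - 4*a - I*a + 4*I)^2)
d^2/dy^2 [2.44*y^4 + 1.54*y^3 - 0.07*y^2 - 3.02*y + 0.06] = 29.28*y^2 + 9.24*y - 0.14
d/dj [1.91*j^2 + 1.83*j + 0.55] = 3.82*j + 1.83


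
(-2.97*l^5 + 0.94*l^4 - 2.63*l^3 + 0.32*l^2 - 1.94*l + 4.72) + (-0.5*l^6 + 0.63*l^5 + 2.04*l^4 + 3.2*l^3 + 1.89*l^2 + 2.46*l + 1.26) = -0.5*l^6 - 2.34*l^5 + 2.98*l^4 + 0.57*l^3 + 2.21*l^2 + 0.52*l + 5.98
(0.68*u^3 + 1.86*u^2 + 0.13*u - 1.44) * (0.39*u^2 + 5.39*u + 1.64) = 0.2652*u^5 + 4.3906*u^4 + 11.1913*u^3 + 3.1895*u^2 - 7.5484*u - 2.3616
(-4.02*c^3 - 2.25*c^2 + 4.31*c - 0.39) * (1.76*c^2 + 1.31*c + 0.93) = -7.0752*c^5 - 9.2262*c^4 + 0.8995*c^3 + 2.8672*c^2 + 3.4974*c - 0.3627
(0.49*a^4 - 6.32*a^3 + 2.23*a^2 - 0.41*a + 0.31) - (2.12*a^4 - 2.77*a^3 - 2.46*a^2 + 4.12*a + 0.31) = -1.63*a^4 - 3.55*a^3 + 4.69*a^2 - 4.53*a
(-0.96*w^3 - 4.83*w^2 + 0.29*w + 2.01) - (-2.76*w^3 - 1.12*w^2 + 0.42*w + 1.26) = 1.8*w^3 - 3.71*w^2 - 0.13*w + 0.75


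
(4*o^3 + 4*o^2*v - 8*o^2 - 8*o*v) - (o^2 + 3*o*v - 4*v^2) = 4*o^3 + 4*o^2*v - 9*o^2 - 11*o*v + 4*v^2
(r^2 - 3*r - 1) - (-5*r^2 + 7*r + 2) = 6*r^2 - 10*r - 3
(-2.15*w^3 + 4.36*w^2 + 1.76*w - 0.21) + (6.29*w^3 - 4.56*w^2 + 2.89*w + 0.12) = 4.14*w^3 - 0.199999999999999*w^2 + 4.65*w - 0.09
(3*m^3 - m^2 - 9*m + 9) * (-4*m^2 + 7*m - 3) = -12*m^5 + 25*m^4 + 20*m^3 - 96*m^2 + 90*m - 27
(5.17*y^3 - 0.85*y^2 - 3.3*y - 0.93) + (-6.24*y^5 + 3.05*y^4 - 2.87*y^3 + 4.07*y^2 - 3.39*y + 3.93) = -6.24*y^5 + 3.05*y^4 + 2.3*y^3 + 3.22*y^2 - 6.69*y + 3.0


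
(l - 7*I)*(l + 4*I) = l^2 - 3*I*l + 28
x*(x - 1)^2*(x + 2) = x^4 - 3*x^2 + 2*x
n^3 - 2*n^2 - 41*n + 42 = (n - 7)*(n - 1)*(n + 6)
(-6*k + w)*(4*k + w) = -24*k^2 - 2*k*w + w^2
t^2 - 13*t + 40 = (t - 8)*(t - 5)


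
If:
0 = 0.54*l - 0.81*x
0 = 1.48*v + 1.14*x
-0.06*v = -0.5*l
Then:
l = 0.00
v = 0.00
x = 0.00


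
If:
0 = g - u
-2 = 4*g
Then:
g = -1/2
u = -1/2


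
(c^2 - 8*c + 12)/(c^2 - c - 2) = (c - 6)/(c + 1)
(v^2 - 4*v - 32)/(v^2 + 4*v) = (v - 8)/v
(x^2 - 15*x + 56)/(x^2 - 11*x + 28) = (x - 8)/(x - 4)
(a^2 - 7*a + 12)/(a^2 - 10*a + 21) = (a - 4)/(a - 7)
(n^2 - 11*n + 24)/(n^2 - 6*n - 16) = (n - 3)/(n + 2)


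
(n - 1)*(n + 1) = n^2 - 1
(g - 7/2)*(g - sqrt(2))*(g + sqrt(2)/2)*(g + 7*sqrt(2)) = g^4 - 7*g^3/2 + 13*sqrt(2)*g^3/2 - 91*sqrt(2)*g^2/4 - 8*g^2 - 7*sqrt(2)*g + 28*g + 49*sqrt(2)/2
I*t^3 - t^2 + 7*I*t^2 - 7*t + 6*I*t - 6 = (t + 6)*(t + I)*(I*t + I)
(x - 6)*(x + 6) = x^2 - 36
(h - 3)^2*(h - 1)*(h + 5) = h^4 - 2*h^3 - 20*h^2 + 66*h - 45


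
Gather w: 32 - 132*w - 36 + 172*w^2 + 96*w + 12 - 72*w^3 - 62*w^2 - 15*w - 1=-72*w^3 + 110*w^2 - 51*w + 7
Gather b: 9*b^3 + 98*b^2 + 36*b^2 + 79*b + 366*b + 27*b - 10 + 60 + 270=9*b^3 + 134*b^2 + 472*b + 320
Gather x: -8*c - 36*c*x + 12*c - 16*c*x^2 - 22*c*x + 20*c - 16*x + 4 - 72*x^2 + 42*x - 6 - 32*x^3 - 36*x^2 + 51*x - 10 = 24*c - 32*x^3 + x^2*(-16*c - 108) + x*(77 - 58*c) - 12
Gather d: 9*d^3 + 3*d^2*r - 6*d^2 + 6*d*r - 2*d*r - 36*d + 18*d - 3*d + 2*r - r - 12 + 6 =9*d^3 + d^2*(3*r - 6) + d*(4*r - 21) + r - 6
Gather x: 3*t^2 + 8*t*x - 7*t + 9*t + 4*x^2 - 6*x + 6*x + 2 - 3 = 3*t^2 + 8*t*x + 2*t + 4*x^2 - 1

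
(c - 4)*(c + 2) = c^2 - 2*c - 8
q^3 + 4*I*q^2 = q^2*(q + 4*I)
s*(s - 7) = s^2 - 7*s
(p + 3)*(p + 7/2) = p^2 + 13*p/2 + 21/2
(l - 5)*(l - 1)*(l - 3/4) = l^3 - 27*l^2/4 + 19*l/2 - 15/4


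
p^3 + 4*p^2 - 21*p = p*(p - 3)*(p + 7)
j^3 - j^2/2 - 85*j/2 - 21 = (j - 7)*(j + 1/2)*(j + 6)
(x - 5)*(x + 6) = x^2 + x - 30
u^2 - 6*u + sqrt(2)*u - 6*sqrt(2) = (u - 6)*(u + sqrt(2))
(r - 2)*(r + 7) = r^2 + 5*r - 14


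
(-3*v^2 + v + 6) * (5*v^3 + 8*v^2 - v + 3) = -15*v^5 - 19*v^4 + 41*v^3 + 38*v^2 - 3*v + 18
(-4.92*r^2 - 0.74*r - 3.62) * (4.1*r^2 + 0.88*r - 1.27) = -20.172*r^4 - 7.3636*r^3 - 9.2448*r^2 - 2.2458*r + 4.5974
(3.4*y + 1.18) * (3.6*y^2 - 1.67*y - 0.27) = 12.24*y^3 - 1.43*y^2 - 2.8886*y - 0.3186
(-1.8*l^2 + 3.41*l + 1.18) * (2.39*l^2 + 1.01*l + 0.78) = -4.302*l^4 + 6.3319*l^3 + 4.8603*l^2 + 3.8516*l + 0.9204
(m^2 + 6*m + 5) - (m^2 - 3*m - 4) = 9*m + 9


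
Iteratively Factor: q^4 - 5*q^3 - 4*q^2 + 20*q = (q + 2)*(q^3 - 7*q^2 + 10*q) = (q - 5)*(q + 2)*(q^2 - 2*q) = q*(q - 5)*(q + 2)*(q - 2)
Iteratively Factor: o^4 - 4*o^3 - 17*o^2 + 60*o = (o - 5)*(o^3 + o^2 - 12*o) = (o - 5)*(o - 3)*(o^2 + 4*o) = (o - 5)*(o - 3)*(o + 4)*(o)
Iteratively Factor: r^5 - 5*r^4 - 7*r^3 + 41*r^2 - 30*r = (r)*(r^4 - 5*r^3 - 7*r^2 + 41*r - 30) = r*(r + 3)*(r^3 - 8*r^2 + 17*r - 10) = r*(r - 5)*(r + 3)*(r^2 - 3*r + 2) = r*(r - 5)*(r - 2)*(r + 3)*(r - 1)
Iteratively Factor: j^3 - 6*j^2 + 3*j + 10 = (j - 5)*(j^2 - j - 2) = (j - 5)*(j - 2)*(j + 1)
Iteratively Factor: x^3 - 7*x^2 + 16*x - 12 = (x - 3)*(x^2 - 4*x + 4) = (x - 3)*(x - 2)*(x - 2)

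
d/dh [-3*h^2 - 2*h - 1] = -6*h - 2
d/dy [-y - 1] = -1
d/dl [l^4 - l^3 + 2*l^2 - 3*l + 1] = 4*l^3 - 3*l^2 + 4*l - 3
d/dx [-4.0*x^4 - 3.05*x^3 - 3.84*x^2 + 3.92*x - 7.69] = -16.0*x^3 - 9.15*x^2 - 7.68*x + 3.92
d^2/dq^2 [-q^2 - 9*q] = -2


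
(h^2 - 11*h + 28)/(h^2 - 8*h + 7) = (h - 4)/(h - 1)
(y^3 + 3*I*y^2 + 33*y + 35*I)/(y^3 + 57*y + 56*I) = (y - 5*I)/(y - 8*I)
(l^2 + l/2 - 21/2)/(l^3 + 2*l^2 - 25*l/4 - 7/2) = 2*(l - 3)/(2*l^2 - 3*l - 2)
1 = 1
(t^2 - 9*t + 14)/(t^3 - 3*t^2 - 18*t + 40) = (t - 7)/(t^2 - t - 20)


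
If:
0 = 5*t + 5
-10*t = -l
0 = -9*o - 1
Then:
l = -10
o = -1/9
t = -1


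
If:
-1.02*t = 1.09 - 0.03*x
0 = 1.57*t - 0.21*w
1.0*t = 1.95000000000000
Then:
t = 1.95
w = 14.58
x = 102.63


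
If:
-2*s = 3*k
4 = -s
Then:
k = 8/3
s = -4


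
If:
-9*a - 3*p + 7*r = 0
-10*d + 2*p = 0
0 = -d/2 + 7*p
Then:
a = 7*r/9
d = 0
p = 0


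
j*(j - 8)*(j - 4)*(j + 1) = j^4 - 11*j^3 + 20*j^2 + 32*j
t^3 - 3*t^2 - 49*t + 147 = (t - 7)*(t - 3)*(t + 7)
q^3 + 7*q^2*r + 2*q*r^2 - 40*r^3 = (q - 2*r)*(q + 4*r)*(q + 5*r)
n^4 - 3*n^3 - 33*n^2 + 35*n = n*(n - 7)*(n - 1)*(n + 5)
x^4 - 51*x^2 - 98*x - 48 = (x - 8)*(x + 1)^2*(x + 6)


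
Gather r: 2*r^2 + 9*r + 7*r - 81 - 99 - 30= 2*r^2 + 16*r - 210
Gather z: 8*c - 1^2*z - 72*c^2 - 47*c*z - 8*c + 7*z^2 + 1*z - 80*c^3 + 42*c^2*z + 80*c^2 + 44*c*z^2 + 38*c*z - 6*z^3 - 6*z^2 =-80*c^3 + 8*c^2 - 6*z^3 + z^2*(44*c + 1) + z*(42*c^2 - 9*c)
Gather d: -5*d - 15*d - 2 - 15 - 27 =-20*d - 44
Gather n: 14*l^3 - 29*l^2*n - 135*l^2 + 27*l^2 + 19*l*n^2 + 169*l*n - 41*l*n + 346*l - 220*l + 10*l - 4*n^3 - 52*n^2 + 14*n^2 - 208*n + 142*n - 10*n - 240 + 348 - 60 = 14*l^3 - 108*l^2 + 136*l - 4*n^3 + n^2*(19*l - 38) + n*(-29*l^2 + 128*l - 76) + 48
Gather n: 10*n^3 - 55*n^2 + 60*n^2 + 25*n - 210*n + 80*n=10*n^3 + 5*n^2 - 105*n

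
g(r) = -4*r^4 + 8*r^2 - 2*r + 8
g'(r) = -16*r^3 + 16*r - 2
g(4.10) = -996.02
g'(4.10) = -1039.14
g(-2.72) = -146.32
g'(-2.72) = 276.46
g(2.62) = -130.80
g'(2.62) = -247.84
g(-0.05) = 8.12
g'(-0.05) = -2.80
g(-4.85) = -2007.35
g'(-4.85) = 1745.75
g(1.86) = -15.92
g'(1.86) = -75.20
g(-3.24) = -342.34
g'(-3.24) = 490.36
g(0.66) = 9.41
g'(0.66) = 3.96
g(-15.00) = -200662.00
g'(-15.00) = 53758.00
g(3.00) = -250.00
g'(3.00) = -386.00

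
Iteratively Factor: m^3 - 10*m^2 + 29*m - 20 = (m - 1)*(m^2 - 9*m + 20) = (m - 5)*(m - 1)*(m - 4)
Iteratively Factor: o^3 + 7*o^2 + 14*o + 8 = (o + 2)*(o^2 + 5*o + 4) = (o + 1)*(o + 2)*(o + 4)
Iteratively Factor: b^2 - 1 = (b - 1)*(b + 1)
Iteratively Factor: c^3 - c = (c + 1)*(c^2 - c) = c*(c + 1)*(c - 1)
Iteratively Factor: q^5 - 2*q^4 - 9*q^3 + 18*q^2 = (q)*(q^4 - 2*q^3 - 9*q^2 + 18*q) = q*(q - 2)*(q^3 - 9*q) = q*(q - 2)*(q + 3)*(q^2 - 3*q) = q^2*(q - 2)*(q + 3)*(q - 3)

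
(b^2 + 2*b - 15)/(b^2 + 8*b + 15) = (b - 3)/(b + 3)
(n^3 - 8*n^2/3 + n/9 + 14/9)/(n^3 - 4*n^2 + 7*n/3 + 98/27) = 3*(n - 1)/(3*n - 7)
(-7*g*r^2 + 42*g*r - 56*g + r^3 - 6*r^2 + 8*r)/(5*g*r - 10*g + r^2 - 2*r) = (-7*g*r + 28*g + r^2 - 4*r)/(5*g + r)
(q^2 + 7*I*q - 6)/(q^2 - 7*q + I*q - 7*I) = (q + 6*I)/(q - 7)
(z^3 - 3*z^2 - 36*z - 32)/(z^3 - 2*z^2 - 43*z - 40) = (z + 4)/(z + 5)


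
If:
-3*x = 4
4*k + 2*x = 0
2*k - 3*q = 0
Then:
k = 2/3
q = 4/9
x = -4/3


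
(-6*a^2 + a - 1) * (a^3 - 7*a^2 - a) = -6*a^5 + 43*a^4 - 2*a^3 + 6*a^2 + a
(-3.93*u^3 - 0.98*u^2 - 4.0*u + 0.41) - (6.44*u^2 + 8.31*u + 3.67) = -3.93*u^3 - 7.42*u^2 - 12.31*u - 3.26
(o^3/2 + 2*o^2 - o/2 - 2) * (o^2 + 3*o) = o^5/2 + 7*o^4/2 + 11*o^3/2 - 7*o^2/2 - 6*o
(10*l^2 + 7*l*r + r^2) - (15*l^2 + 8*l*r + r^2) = -5*l^2 - l*r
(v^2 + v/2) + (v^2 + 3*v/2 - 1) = 2*v^2 + 2*v - 1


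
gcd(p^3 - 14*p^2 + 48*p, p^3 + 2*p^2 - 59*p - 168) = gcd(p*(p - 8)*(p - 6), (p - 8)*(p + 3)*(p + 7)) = p - 8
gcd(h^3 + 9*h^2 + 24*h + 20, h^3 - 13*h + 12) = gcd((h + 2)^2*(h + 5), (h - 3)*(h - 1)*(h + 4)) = 1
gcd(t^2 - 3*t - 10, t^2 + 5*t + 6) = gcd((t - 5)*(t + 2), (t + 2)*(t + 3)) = t + 2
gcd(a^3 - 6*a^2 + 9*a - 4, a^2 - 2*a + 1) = a^2 - 2*a + 1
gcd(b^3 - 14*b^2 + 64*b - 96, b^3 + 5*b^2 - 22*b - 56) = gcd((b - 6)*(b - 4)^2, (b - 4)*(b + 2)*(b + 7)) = b - 4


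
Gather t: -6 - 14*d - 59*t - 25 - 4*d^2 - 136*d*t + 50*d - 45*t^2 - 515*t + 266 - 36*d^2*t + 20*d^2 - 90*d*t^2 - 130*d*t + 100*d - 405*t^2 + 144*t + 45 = 16*d^2 + 136*d + t^2*(-90*d - 450) + t*(-36*d^2 - 266*d - 430) + 280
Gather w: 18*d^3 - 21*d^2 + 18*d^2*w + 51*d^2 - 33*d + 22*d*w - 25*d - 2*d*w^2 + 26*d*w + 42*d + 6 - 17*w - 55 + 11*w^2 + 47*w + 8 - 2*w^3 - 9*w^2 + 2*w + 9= 18*d^3 + 30*d^2 - 16*d - 2*w^3 + w^2*(2 - 2*d) + w*(18*d^2 + 48*d + 32) - 32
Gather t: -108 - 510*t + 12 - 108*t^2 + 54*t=-108*t^2 - 456*t - 96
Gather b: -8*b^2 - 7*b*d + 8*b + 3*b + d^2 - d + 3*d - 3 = -8*b^2 + b*(11 - 7*d) + d^2 + 2*d - 3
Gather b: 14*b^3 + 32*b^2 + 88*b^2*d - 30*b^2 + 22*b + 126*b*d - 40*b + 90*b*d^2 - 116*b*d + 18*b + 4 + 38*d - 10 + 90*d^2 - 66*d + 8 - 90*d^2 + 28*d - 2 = 14*b^3 + b^2*(88*d + 2) + b*(90*d^2 + 10*d)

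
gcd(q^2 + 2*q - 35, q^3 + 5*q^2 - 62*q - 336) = q + 7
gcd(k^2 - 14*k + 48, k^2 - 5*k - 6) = k - 6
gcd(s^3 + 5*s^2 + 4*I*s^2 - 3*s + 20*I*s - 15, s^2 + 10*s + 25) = s + 5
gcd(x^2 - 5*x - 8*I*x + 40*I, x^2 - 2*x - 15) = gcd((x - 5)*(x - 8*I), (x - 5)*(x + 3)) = x - 5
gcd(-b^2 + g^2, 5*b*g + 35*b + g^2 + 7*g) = 1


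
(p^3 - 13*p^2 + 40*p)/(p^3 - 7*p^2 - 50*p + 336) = p*(p - 5)/(p^2 + p - 42)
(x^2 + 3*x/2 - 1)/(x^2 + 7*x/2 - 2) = (x + 2)/(x + 4)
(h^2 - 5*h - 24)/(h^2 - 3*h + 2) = (h^2 - 5*h - 24)/(h^2 - 3*h + 2)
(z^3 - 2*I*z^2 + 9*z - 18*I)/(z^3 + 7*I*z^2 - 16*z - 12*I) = (z^2 - 5*I*z - 6)/(z^2 + 4*I*z - 4)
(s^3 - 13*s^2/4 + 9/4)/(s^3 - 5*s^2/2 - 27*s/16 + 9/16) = 4*(s - 1)/(4*s - 1)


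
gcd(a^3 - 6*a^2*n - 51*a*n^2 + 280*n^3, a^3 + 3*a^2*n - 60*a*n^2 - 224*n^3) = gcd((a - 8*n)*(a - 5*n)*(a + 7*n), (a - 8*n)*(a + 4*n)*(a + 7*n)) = a^2 - a*n - 56*n^2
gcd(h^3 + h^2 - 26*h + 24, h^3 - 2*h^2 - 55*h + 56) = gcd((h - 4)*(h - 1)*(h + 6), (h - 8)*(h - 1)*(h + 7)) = h - 1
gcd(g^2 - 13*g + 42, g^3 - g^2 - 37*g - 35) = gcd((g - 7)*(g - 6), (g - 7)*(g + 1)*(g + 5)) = g - 7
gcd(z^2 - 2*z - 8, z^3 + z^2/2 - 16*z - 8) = z - 4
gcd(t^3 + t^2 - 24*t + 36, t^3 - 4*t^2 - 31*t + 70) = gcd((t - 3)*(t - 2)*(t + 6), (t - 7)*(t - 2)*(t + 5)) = t - 2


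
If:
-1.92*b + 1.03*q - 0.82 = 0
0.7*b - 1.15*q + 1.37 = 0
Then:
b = 0.31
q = 1.38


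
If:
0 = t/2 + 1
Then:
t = -2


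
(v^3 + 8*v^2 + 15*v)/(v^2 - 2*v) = (v^2 + 8*v + 15)/(v - 2)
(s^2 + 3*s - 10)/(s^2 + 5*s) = (s - 2)/s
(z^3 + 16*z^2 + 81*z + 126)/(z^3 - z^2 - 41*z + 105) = (z^2 + 9*z + 18)/(z^2 - 8*z + 15)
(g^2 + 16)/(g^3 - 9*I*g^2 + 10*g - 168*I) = (g - 4*I)/(g^2 - 13*I*g - 42)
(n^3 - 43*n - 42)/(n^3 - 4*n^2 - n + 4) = (n^2 - n - 42)/(n^2 - 5*n + 4)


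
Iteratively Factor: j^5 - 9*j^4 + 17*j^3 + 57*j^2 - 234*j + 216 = (j + 3)*(j^4 - 12*j^3 + 53*j^2 - 102*j + 72) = (j - 4)*(j + 3)*(j^3 - 8*j^2 + 21*j - 18) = (j - 4)*(j - 3)*(j + 3)*(j^2 - 5*j + 6) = (j - 4)*(j - 3)*(j - 2)*(j + 3)*(j - 3)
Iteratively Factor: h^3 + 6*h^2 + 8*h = (h + 4)*(h^2 + 2*h) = (h + 2)*(h + 4)*(h)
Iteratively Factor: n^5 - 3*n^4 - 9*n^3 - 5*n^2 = (n)*(n^4 - 3*n^3 - 9*n^2 - 5*n) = n*(n + 1)*(n^3 - 4*n^2 - 5*n) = n*(n + 1)^2*(n^2 - 5*n) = n*(n - 5)*(n + 1)^2*(n)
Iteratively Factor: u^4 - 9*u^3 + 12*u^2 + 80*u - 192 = (u - 4)*(u^3 - 5*u^2 - 8*u + 48) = (u - 4)^2*(u^2 - u - 12) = (u - 4)^2*(u + 3)*(u - 4)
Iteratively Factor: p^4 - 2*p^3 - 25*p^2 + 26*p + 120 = (p - 5)*(p^3 + 3*p^2 - 10*p - 24) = (p - 5)*(p - 3)*(p^2 + 6*p + 8) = (p - 5)*(p - 3)*(p + 4)*(p + 2)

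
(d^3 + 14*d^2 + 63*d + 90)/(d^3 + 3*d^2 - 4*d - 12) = (d^2 + 11*d + 30)/(d^2 - 4)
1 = 1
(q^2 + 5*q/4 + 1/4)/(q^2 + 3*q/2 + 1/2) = (4*q + 1)/(2*(2*q + 1))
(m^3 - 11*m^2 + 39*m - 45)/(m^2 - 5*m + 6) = (m^2 - 8*m + 15)/(m - 2)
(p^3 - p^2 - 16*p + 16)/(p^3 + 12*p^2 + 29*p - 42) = (p^2 - 16)/(p^2 + 13*p + 42)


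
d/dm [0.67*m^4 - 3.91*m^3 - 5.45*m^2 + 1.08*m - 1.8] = 2.68*m^3 - 11.73*m^2 - 10.9*m + 1.08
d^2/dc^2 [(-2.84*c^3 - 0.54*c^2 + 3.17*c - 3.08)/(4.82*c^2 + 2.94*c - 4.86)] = (1.70530256582424e-13*c^4 - 19.552904*c^3 - 261.758064*c^2 - 218.807064*c - 132.46452)/(111.980168*c^6 + 204.909768*c^5 - 213.741936*c^4 - 387.808344*c^3 + 215.515728*c^2 + 208.324872*c - 114.791256)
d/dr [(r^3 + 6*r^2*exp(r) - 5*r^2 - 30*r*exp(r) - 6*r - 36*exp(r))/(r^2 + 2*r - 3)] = (6*r^4*exp(r) + r^4 - 18*r^3*exp(r) + 4*r^3 - 72*r^2*exp(r) - 13*r^2 + 54*r*exp(r) + 30*r + 270*exp(r) + 18)/(r^4 + 4*r^3 - 2*r^2 - 12*r + 9)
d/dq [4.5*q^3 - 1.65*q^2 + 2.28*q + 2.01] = 13.5*q^2 - 3.3*q + 2.28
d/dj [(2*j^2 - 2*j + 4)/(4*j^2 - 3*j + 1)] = 2*(j^2 - 14*j + 5)/(16*j^4 - 24*j^3 + 17*j^2 - 6*j + 1)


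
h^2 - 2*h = h*(h - 2)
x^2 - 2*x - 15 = (x - 5)*(x + 3)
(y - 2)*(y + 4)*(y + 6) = y^3 + 8*y^2 + 4*y - 48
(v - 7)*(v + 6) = v^2 - v - 42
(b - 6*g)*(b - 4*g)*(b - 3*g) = b^3 - 13*b^2*g + 54*b*g^2 - 72*g^3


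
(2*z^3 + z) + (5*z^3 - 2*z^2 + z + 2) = 7*z^3 - 2*z^2 + 2*z + 2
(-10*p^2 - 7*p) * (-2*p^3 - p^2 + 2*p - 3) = 20*p^5 + 24*p^4 - 13*p^3 + 16*p^2 + 21*p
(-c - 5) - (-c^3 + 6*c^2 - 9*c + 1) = c^3 - 6*c^2 + 8*c - 6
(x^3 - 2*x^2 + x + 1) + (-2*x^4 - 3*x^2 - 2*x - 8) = -2*x^4 + x^3 - 5*x^2 - x - 7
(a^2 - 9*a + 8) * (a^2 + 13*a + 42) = a^4 + 4*a^3 - 67*a^2 - 274*a + 336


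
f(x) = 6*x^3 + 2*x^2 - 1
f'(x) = 18*x^2 + 4*x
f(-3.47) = -227.61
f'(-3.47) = 202.86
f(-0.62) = -1.66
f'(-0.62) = 4.44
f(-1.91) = -35.51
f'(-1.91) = 58.03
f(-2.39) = -71.49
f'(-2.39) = 93.26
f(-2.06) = -44.96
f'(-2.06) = 68.14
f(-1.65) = -22.51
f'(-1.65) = 42.40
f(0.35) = -0.50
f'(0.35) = 3.60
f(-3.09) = -158.93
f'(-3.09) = 159.51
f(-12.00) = -10081.00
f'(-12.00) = 2544.00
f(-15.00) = -19801.00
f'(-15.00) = 3990.00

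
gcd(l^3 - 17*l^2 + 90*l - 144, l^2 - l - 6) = l - 3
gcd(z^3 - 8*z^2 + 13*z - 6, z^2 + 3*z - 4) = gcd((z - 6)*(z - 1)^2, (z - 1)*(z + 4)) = z - 1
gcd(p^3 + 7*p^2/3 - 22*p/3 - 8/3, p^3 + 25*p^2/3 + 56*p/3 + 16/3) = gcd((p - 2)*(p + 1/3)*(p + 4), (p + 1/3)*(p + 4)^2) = p^2 + 13*p/3 + 4/3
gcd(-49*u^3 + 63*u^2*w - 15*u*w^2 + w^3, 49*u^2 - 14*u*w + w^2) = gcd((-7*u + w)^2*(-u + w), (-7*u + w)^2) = 49*u^2 - 14*u*w + w^2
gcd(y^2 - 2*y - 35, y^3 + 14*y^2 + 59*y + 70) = y + 5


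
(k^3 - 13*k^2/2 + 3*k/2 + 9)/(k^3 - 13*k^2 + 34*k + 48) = (k - 3/2)/(k - 8)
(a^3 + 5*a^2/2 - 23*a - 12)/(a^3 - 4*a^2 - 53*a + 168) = (a^3 + 5*a^2/2 - 23*a - 12)/(a^3 - 4*a^2 - 53*a + 168)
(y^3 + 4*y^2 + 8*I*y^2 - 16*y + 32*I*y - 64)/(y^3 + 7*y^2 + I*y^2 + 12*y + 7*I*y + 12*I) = (y^2 + 8*I*y - 16)/(y^2 + y*(3 + I) + 3*I)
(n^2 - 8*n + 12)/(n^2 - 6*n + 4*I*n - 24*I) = (n - 2)/(n + 4*I)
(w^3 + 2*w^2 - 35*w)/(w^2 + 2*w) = (w^2 + 2*w - 35)/(w + 2)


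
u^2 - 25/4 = (u - 5/2)*(u + 5/2)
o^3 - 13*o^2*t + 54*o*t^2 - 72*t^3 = (o - 6*t)*(o - 4*t)*(o - 3*t)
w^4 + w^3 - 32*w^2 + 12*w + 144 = (w - 4)*(w - 3)*(w + 2)*(w + 6)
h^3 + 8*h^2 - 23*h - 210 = (h - 5)*(h + 6)*(h + 7)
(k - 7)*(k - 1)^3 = k^4 - 10*k^3 + 24*k^2 - 22*k + 7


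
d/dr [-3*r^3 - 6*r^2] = 3*r*(-3*r - 4)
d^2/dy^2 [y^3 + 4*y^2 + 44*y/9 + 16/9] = 6*y + 8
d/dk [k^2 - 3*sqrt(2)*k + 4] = 2*k - 3*sqrt(2)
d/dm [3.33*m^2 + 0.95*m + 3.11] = 6.66*m + 0.95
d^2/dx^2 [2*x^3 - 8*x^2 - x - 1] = 12*x - 16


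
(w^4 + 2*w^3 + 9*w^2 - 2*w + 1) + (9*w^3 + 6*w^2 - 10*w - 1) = w^4 + 11*w^3 + 15*w^2 - 12*w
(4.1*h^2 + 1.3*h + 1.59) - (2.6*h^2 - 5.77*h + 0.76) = 1.5*h^2 + 7.07*h + 0.83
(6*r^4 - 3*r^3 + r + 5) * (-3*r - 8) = -18*r^5 - 39*r^4 + 24*r^3 - 3*r^2 - 23*r - 40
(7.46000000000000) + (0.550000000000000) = 8.01000000000000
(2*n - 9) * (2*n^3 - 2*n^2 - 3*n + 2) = 4*n^4 - 22*n^3 + 12*n^2 + 31*n - 18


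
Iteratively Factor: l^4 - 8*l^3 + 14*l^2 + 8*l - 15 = (l - 1)*(l^3 - 7*l^2 + 7*l + 15) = (l - 5)*(l - 1)*(l^2 - 2*l - 3) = (l - 5)*(l - 3)*(l - 1)*(l + 1)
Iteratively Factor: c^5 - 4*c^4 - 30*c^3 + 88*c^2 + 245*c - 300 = (c + 4)*(c^4 - 8*c^3 + 2*c^2 + 80*c - 75) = (c - 5)*(c + 4)*(c^3 - 3*c^2 - 13*c + 15) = (c - 5)^2*(c + 4)*(c^2 + 2*c - 3) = (c - 5)^2*(c + 3)*(c + 4)*(c - 1)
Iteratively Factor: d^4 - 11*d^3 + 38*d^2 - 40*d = (d - 2)*(d^3 - 9*d^2 + 20*d) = (d - 5)*(d - 2)*(d^2 - 4*d) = (d - 5)*(d - 4)*(d - 2)*(d)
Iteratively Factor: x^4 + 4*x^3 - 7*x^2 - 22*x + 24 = (x + 4)*(x^3 - 7*x + 6) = (x - 2)*(x + 4)*(x^2 + 2*x - 3) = (x - 2)*(x - 1)*(x + 4)*(x + 3)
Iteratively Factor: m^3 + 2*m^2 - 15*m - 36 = (m - 4)*(m^2 + 6*m + 9) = (m - 4)*(m + 3)*(m + 3)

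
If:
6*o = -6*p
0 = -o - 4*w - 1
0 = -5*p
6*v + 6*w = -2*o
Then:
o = 0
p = 0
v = 1/4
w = -1/4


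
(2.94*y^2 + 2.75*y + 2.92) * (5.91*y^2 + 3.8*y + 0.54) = 17.3754*y^4 + 27.4245*y^3 + 29.2948*y^2 + 12.581*y + 1.5768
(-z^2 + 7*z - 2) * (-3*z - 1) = 3*z^3 - 20*z^2 - z + 2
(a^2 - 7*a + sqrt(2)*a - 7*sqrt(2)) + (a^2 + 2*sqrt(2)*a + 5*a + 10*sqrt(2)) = 2*a^2 - 2*a + 3*sqrt(2)*a + 3*sqrt(2)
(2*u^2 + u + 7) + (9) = 2*u^2 + u + 16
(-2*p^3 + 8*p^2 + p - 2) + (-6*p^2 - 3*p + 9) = -2*p^3 + 2*p^2 - 2*p + 7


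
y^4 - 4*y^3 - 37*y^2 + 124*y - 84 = (y - 7)*(y - 2)*(y - 1)*(y + 6)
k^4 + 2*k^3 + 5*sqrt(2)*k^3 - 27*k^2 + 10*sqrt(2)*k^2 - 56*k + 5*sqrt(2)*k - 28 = (k + 1)^2*(k - 2*sqrt(2))*(k + 7*sqrt(2))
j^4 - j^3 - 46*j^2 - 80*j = j*(j - 8)*(j + 2)*(j + 5)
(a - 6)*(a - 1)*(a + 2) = a^3 - 5*a^2 - 8*a + 12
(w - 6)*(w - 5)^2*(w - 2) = w^4 - 18*w^3 + 117*w^2 - 320*w + 300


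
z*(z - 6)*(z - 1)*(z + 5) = z^4 - 2*z^3 - 29*z^2 + 30*z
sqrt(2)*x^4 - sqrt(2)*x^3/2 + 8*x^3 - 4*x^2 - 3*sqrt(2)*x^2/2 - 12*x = x*(x - 3/2)*(x + 4*sqrt(2))*(sqrt(2)*x + sqrt(2))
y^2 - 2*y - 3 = (y - 3)*(y + 1)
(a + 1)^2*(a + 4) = a^3 + 6*a^2 + 9*a + 4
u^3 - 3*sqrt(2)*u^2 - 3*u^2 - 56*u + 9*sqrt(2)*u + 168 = (u - 3)*(u - 7*sqrt(2))*(u + 4*sqrt(2))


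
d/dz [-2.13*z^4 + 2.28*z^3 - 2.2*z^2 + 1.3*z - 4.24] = -8.52*z^3 + 6.84*z^2 - 4.4*z + 1.3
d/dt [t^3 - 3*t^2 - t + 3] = 3*t^2 - 6*t - 1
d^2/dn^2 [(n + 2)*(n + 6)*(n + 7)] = 6*n + 30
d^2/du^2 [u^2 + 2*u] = 2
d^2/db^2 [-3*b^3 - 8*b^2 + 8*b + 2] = -18*b - 16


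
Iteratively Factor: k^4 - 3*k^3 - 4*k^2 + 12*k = (k + 2)*(k^3 - 5*k^2 + 6*k) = k*(k + 2)*(k^2 - 5*k + 6) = k*(k - 3)*(k + 2)*(k - 2)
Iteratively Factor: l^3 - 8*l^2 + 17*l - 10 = (l - 1)*(l^2 - 7*l + 10) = (l - 2)*(l - 1)*(l - 5)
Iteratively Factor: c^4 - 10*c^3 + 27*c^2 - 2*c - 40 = (c + 1)*(c^3 - 11*c^2 + 38*c - 40) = (c - 4)*(c + 1)*(c^2 - 7*c + 10) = (c - 5)*(c - 4)*(c + 1)*(c - 2)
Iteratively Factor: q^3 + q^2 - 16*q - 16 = (q - 4)*(q^2 + 5*q + 4) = (q - 4)*(q + 1)*(q + 4)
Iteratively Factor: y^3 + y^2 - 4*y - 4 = (y + 1)*(y^2 - 4) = (y - 2)*(y + 1)*(y + 2)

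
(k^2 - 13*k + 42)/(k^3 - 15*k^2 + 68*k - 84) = 1/(k - 2)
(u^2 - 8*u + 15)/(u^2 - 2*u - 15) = (u - 3)/(u + 3)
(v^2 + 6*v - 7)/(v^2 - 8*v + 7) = (v + 7)/(v - 7)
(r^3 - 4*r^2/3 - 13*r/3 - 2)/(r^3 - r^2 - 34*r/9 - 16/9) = 3*(r - 3)/(3*r - 8)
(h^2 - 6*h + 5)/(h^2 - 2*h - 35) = (-h^2 + 6*h - 5)/(-h^2 + 2*h + 35)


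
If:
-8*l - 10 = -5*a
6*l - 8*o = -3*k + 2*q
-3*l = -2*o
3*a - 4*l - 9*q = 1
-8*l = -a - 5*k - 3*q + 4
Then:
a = 398/281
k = -107/281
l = -205/562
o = -615/1124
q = 147/281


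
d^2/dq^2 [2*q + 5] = 0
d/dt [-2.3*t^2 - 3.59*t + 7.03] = -4.6*t - 3.59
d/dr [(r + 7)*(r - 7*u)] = 2*r - 7*u + 7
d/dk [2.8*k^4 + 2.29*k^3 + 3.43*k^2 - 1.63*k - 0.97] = 11.2*k^3 + 6.87*k^2 + 6.86*k - 1.63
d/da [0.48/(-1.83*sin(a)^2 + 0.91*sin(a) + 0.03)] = (1.7568*sin(a) - 0.4368)*cos(a)/(-1.83*sin(a)^2 + 0.91*sin(a) + 0.03)^2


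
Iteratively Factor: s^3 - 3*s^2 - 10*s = (s - 5)*(s^2 + 2*s) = (s - 5)*(s + 2)*(s)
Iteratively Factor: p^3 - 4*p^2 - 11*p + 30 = (p + 3)*(p^2 - 7*p + 10) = (p - 5)*(p + 3)*(p - 2)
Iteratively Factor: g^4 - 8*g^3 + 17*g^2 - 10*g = (g - 2)*(g^3 - 6*g^2 + 5*g) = (g - 2)*(g - 1)*(g^2 - 5*g) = (g - 5)*(g - 2)*(g - 1)*(g)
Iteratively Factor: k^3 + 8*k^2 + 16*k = (k + 4)*(k^2 + 4*k) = k*(k + 4)*(k + 4)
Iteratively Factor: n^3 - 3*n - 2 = (n + 1)*(n^2 - n - 2) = (n - 2)*(n + 1)*(n + 1)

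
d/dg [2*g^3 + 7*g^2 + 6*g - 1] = 6*g^2 + 14*g + 6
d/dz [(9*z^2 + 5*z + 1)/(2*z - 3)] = (18*z^2 - 54*z - 17)/(4*z^2 - 12*z + 9)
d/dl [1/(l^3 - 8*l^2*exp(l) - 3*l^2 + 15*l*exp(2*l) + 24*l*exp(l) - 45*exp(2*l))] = (8*l^2*exp(l) - 3*l^2 - 30*l*exp(2*l) - 8*l*exp(l) + 6*l + 75*exp(2*l) - 24*exp(l))/(l^3 - 8*l^2*exp(l) - 3*l^2 + 15*l*exp(2*l) + 24*l*exp(l) - 45*exp(2*l))^2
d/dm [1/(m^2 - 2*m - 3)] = 2*(1 - m)/(-m^2 + 2*m + 3)^2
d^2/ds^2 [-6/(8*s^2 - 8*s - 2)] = 24*(-4*s^2 + 4*s + 4*(2*s - 1)^2 + 1)/(-4*s^2 + 4*s + 1)^3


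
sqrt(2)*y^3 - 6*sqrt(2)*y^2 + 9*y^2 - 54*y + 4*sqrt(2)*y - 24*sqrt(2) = (y - 6)*(y + 4*sqrt(2))*(sqrt(2)*y + 1)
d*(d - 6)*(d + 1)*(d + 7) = d^4 + 2*d^3 - 41*d^2 - 42*d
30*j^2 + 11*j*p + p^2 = (5*j + p)*(6*j + p)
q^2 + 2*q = q*(q + 2)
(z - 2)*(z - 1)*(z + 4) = z^3 + z^2 - 10*z + 8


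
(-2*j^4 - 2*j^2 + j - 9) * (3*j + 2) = -6*j^5 - 4*j^4 - 6*j^3 - j^2 - 25*j - 18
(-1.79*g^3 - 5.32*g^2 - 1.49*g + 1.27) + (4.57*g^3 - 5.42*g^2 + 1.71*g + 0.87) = 2.78*g^3 - 10.74*g^2 + 0.22*g + 2.14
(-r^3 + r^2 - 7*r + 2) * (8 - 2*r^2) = 2*r^5 - 2*r^4 + 6*r^3 + 4*r^2 - 56*r + 16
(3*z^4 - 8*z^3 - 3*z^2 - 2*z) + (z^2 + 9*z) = 3*z^4 - 8*z^3 - 2*z^2 + 7*z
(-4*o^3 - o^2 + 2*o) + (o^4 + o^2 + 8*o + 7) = o^4 - 4*o^3 + 10*o + 7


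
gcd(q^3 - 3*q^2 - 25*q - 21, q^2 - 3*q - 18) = q + 3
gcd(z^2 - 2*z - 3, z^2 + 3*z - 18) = z - 3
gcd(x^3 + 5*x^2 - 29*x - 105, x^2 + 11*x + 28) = x + 7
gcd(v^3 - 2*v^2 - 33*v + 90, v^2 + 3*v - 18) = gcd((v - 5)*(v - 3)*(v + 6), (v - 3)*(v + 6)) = v^2 + 3*v - 18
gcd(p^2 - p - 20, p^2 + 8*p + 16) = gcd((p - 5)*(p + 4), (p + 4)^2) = p + 4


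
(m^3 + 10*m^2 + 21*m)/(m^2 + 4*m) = (m^2 + 10*m + 21)/(m + 4)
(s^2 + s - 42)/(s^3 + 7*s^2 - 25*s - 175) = (s - 6)/(s^2 - 25)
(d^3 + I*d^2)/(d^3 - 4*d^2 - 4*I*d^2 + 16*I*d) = d*(d + I)/(d^2 - 4*d - 4*I*d + 16*I)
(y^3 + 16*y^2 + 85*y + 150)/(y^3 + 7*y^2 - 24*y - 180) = (y^2 + 10*y + 25)/(y^2 + y - 30)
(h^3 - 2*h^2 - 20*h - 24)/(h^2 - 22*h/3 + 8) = 3*(h^2 + 4*h + 4)/(3*h - 4)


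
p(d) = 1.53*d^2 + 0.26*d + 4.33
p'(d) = 3.06*d + 0.26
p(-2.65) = 14.39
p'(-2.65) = -7.85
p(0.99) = 6.09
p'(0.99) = 3.29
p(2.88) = 17.77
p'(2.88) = 9.07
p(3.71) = 26.35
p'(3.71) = 11.61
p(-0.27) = 4.37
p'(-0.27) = -0.57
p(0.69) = 5.24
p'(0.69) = 2.37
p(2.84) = 17.41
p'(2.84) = 8.95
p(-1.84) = 9.03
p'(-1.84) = -5.37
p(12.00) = 227.77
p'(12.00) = 36.98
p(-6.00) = 57.85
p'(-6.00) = -18.10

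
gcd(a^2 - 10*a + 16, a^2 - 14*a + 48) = a - 8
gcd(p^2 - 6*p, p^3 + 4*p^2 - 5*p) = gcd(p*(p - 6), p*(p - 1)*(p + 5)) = p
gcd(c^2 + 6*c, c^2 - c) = c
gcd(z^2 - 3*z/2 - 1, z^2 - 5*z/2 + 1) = z - 2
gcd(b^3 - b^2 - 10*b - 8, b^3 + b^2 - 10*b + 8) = 1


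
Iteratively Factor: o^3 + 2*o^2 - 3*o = (o - 1)*(o^2 + 3*o) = o*(o - 1)*(o + 3)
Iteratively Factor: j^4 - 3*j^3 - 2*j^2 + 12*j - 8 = (j - 1)*(j^3 - 2*j^2 - 4*j + 8) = (j - 2)*(j - 1)*(j^2 - 4) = (j - 2)^2*(j - 1)*(j + 2)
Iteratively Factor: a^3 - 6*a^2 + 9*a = (a)*(a^2 - 6*a + 9) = a*(a - 3)*(a - 3)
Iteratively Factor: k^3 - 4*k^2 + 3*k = (k - 1)*(k^2 - 3*k) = k*(k - 1)*(k - 3)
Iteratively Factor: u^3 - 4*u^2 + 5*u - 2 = (u - 2)*(u^2 - 2*u + 1) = (u - 2)*(u - 1)*(u - 1)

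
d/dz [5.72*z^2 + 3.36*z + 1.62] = 11.44*z + 3.36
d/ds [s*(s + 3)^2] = 3*(s + 1)*(s + 3)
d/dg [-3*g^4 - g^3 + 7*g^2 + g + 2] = -12*g^3 - 3*g^2 + 14*g + 1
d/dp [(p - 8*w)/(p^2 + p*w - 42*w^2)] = (p^2 + p*w - 42*w^2 - (p - 8*w)*(2*p + w))/(p^2 + p*w - 42*w^2)^2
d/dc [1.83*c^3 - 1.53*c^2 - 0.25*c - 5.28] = 5.49*c^2 - 3.06*c - 0.25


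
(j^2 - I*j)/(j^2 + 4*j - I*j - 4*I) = j/(j + 4)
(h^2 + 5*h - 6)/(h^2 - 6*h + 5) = (h + 6)/(h - 5)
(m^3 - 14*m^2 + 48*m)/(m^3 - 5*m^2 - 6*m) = (m - 8)/(m + 1)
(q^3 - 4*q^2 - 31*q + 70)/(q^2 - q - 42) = (q^2 + 3*q - 10)/(q + 6)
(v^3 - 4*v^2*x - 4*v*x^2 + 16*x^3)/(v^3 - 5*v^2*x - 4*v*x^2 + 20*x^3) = (-v + 4*x)/(-v + 5*x)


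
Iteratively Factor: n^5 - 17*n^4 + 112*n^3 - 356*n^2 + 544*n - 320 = (n - 2)*(n^4 - 15*n^3 + 82*n^2 - 192*n + 160) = (n - 5)*(n - 2)*(n^3 - 10*n^2 + 32*n - 32) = (n - 5)*(n - 4)*(n - 2)*(n^2 - 6*n + 8) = (n - 5)*(n - 4)*(n - 2)^2*(n - 4)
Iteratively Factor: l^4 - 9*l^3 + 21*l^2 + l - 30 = (l - 5)*(l^3 - 4*l^2 + l + 6) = (l - 5)*(l - 3)*(l^2 - l - 2) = (l - 5)*(l - 3)*(l - 2)*(l + 1)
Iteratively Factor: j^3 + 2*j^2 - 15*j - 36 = (j + 3)*(j^2 - j - 12) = (j + 3)^2*(j - 4)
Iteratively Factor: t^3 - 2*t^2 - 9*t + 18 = (t - 3)*(t^2 + t - 6) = (t - 3)*(t + 3)*(t - 2)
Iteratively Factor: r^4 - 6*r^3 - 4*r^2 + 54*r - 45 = (r - 1)*(r^3 - 5*r^2 - 9*r + 45) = (r - 5)*(r - 1)*(r^2 - 9) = (r - 5)*(r - 3)*(r - 1)*(r + 3)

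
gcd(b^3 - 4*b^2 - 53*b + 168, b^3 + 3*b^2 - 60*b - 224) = b^2 - b - 56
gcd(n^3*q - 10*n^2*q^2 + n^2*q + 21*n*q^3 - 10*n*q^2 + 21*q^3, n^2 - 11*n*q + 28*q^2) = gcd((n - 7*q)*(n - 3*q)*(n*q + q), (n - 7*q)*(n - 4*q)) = -n + 7*q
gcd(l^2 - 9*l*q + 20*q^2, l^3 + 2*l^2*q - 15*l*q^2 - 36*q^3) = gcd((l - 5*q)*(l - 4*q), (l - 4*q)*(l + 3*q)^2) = -l + 4*q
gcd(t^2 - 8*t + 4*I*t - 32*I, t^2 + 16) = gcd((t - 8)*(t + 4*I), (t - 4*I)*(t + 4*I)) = t + 4*I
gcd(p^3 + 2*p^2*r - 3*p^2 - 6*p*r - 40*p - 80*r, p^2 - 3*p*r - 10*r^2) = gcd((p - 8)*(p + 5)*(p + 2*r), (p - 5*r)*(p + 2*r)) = p + 2*r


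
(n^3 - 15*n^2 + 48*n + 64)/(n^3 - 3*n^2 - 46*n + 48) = (n^2 - 7*n - 8)/(n^2 + 5*n - 6)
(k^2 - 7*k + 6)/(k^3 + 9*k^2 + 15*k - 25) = (k - 6)/(k^2 + 10*k + 25)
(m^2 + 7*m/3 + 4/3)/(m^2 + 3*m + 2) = (m + 4/3)/(m + 2)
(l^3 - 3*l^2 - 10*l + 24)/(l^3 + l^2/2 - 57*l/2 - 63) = 2*(l^2 - 6*l + 8)/(2*l^2 - 5*l - 42)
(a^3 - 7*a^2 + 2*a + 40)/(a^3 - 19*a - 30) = (a - 4)/(a + 3)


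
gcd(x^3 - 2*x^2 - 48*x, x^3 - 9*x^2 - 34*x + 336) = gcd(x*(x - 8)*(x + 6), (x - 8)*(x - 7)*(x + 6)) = x^2 - 2*x - 48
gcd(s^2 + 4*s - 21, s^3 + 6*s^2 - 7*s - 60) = s - 3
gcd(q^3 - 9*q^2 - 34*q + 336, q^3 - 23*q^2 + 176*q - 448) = q^2 - 15*q + 56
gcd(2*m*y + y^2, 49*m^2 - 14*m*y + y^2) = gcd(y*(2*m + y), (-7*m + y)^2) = 1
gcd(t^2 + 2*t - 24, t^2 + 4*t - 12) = t + 6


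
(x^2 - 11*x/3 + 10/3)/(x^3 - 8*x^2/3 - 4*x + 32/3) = (3*x - 5)/(3*x^2 - 2*x - 16)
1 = 1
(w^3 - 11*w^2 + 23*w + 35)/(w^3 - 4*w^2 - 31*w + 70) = (w^2 - 4*w - 5)/(w^2 + 3*w - 10)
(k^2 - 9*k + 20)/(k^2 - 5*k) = (k - 4)/k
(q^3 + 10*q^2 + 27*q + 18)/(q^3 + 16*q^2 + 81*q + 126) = (q + 1)/(q + 7)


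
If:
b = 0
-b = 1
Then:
No Solution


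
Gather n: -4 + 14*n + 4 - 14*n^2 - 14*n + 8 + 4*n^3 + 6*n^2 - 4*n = 4*n^3 - 8*n^2 - 4*n + 8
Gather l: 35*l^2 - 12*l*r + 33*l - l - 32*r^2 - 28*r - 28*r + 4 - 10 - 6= 35*l^2 + l*(32 - 12*r) - 32*r^2 - 56*r - 12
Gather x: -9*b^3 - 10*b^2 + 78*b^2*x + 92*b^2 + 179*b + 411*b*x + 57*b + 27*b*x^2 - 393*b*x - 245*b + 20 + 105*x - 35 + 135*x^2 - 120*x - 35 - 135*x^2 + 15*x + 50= -9*b^3 + 82*b^2 + 27*b*x^2 - 9*b + x*(78*b^2 + 18*b)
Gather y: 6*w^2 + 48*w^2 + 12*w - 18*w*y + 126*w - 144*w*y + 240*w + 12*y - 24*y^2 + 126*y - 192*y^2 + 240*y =54*w^2 + 378*w - 216*y^2 + y*(378 - 162*w)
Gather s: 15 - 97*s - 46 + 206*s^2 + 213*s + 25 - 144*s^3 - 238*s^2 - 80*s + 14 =-144*s^3 - 32*s^2 + 36*s + 8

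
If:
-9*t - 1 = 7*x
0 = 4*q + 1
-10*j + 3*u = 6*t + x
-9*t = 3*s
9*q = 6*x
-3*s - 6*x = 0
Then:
No Solution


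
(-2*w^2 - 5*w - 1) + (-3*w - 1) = -2*w^2 - 8*w - 2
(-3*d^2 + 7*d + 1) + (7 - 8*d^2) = -11*d^2 + 7*d + 8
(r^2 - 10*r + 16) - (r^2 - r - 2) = 18 - 9*r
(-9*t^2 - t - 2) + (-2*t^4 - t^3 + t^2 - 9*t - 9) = -2*t^4 - t^3 - 8*t^2 - 10*t - 11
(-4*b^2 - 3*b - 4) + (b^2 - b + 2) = -3*b^2 - 4*b - 2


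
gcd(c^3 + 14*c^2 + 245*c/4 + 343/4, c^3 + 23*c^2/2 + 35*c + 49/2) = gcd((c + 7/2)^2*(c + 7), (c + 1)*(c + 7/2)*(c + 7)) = c^2 + 21*c/2 + 49/2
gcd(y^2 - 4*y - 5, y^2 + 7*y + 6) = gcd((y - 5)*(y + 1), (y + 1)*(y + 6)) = y + 1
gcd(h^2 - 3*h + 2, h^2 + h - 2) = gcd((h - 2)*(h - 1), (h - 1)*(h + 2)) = h - 1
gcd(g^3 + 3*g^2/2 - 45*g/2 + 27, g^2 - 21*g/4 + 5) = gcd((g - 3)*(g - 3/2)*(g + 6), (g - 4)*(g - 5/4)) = 1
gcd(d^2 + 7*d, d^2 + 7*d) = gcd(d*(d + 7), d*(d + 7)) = d^2 + 7*d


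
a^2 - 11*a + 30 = (a - 6)*(a - 5)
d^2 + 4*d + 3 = (d + 1)*(d + 3)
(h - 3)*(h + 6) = h^2 + 3*h - 18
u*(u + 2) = u^2 + 2*u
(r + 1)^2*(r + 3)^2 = r^4 + 8*r^3 + 22*r^2 + 24*r + 9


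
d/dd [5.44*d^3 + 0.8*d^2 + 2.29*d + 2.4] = 16.32*d^2 + 1.6*d + 2.29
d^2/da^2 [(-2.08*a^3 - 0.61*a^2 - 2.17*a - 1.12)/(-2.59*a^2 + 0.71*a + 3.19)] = (-1.77635683940025e-15*a^4 + 67.824004*a^3 + 103.58367*a^2 + 222.212862*a + 22.221464)/(17.373979*a^6 - 14.288253*a^5 - 60.27966*a^4 + 34.838635*a^3 + 74.24406*a^2 - 21.675093*a - 32.461759)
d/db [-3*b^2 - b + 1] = -6*b - 1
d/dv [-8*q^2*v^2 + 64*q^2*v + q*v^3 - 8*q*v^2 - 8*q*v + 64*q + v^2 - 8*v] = -16*q^2*v + 64*q^2 + 3*q*v^2 - 16*q*v - 8*q + 2*v - 8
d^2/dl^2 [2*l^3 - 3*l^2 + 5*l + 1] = 12*l - 6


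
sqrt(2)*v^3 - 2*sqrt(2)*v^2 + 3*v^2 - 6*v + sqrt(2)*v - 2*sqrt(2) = (v - 2)*(v + sqrt(2))*(sqrt(2)*v + 1)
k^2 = k^2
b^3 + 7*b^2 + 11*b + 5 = (b + 1)^2*(b + 5)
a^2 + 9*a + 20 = (a + 4)*(a + 5)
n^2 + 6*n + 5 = (n + 1)*(n + 5)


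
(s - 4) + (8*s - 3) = 9*s - 7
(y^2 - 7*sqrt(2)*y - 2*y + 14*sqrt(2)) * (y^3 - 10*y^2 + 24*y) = y^5 - 12*y^4 - 7*sqrt(2)*y^4 + 44*y^3 + 84*sqrt(2)*y^3 - 308*sqrt(2)*y^2 - 48*y^2 + 336*sqrt(2)*y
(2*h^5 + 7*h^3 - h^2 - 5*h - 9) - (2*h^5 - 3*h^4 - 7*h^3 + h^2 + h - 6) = 3*h^4 + 14*h^3 - 2*h^2 - 6*h - 3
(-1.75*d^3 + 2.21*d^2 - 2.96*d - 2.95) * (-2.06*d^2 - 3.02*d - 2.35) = 3.605*d^5 + 0.7324*d^4 + 3.5359*d^3 + 9.8227*d^2 + 15.865*d + 6.9325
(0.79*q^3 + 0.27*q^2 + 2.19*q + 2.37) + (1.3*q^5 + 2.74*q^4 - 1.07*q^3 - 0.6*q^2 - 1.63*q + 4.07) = 1.3*q^5 + 2.74*q^4 - 0.28*q^3 - 0.33*q^2 + 0.56*q + 6.44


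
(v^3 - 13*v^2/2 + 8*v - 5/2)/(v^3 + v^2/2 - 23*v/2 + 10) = (2*v^2 - 11*v + 5)/(2*v^2 + 3*v - 20)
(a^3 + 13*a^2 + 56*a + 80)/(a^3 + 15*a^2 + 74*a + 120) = (a + 4)/(a + 6)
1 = 1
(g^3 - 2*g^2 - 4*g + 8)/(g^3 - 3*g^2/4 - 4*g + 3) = 4*(g - 2)/(4*g - 3)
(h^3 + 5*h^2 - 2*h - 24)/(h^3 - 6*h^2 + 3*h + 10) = (h^2 + 7*h + 12)/(h^2 - 4*h - 5)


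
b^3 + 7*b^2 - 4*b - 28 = (b - 2)*(b + 2)*(b + 7)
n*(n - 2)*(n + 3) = n^3 + n^2 - 6*n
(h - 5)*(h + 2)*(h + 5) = h^3 + 2*h^2 - 25*h - 50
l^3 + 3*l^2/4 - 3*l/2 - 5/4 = (l - 5/4)*(l + 1)^2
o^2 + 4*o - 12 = (o - 2)*(o + 6)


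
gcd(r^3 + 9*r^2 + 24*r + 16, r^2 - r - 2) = r + 1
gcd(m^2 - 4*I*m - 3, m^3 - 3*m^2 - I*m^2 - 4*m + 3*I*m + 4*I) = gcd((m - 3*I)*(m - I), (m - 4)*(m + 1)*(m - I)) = m - I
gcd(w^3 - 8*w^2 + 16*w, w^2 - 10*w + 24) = w - 4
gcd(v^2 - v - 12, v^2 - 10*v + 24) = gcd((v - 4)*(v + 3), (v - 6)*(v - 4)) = v - 4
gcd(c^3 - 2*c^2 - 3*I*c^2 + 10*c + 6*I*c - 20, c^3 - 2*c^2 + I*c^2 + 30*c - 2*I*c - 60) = c^2 + c*(-2 - 5*I) + 10*I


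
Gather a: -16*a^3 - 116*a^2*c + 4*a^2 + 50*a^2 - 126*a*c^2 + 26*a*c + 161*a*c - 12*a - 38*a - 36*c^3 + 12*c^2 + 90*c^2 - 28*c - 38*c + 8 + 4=-16*a^3 + a^2*(54 - 116*c) + a*(-126*c^2 + 187*c - 50) - 36*c^3 + 102*c^2 - 66*c + 12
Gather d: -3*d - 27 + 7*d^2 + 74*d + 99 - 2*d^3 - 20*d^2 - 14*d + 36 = -2*d^3 - 13*d^2 + 57*d + 108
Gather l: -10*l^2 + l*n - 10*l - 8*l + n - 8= -10*l^2 + l*(n - 18) + n - 8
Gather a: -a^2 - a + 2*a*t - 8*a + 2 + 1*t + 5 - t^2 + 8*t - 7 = -a^2 + a*(2*t - 9) - t^2 + 9*t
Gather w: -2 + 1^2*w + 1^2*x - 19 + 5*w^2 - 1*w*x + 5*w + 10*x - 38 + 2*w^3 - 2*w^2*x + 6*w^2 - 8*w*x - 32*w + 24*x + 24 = 2*w^3 + w^2*(11 - 2*x) + w*(-9*x - 26) + 35*x - 35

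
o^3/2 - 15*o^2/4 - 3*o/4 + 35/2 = (o/2 + 1)*(o - 7)*(o - 5/2)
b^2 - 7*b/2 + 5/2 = (b - 5/2)*(b - 1)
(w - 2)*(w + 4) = w^2 + 2*w - 8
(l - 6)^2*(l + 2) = l^3 - 10*l^2 + 12*l + 72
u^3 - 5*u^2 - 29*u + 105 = (u - 7)*(u - 3)*(u + 5)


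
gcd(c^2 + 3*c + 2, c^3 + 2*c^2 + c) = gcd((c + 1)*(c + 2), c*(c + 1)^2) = c + 1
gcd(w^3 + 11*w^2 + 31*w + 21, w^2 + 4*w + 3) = w^2 + 4*w + 3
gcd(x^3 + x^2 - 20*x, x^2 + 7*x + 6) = 1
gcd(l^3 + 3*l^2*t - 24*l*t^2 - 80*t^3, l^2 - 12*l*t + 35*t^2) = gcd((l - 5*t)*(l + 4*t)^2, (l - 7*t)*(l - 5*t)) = -l + 5*t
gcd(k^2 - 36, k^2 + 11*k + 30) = k + 6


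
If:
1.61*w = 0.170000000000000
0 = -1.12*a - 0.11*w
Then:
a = -0.01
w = 0.11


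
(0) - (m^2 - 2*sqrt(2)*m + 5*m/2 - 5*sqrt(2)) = -m^2 - 5*m/2 + 2*sqrt(2)*m + 5*sqrt(2)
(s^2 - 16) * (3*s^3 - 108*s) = 3*s^5 - 156*s^3 + 1728*s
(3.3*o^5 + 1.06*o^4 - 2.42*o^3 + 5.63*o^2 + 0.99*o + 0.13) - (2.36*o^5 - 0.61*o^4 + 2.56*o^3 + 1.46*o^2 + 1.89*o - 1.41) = 0.94*o^5 + 1.67*o^4 - 4.98*o^3 + 4.17*o^2 - 0.9*o + 1.54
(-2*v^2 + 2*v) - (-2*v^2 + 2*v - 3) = 3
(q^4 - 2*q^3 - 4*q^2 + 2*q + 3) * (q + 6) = q^5 + 4*q^4 - 16*q^3 - 22*q^2 + 15*q + 18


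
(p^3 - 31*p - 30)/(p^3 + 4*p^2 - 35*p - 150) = (p + 1)/(p + 5)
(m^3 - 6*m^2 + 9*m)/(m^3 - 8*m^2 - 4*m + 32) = m*(m^2 - 6*m + 9)/(m^3 - 8*m^2 - 4*m + 32)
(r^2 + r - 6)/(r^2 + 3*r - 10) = (r + 3)/(r + 5)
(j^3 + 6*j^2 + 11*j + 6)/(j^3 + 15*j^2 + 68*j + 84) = (j^2 + 4*j + 3)/(j^2 + 13*j + 42)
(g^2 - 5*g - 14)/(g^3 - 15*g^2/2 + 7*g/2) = 2*(g + 2)/(g*(2*g - 1))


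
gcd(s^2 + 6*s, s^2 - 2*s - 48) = s + 6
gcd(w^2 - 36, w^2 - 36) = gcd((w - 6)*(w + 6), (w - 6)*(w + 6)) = w^2 - 36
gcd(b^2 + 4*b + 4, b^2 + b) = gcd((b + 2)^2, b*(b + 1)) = 1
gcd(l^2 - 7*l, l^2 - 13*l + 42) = l - 7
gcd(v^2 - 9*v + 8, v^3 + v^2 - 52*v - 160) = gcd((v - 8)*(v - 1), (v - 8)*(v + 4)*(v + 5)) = v - 8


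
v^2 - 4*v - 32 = (v - 8)*(v + 4)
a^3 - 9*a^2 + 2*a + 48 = (a - 8)*(a - 3)*(a + 2)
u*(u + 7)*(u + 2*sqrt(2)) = u^3 + 2*sqrt(2)*u^2 + 7*u^2 + 14*sqrt(2)*u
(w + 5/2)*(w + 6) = w^2 + 17*w/2 + 15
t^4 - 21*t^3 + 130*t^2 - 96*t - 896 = (t - 8)^2*(t - 7)*(t + 2)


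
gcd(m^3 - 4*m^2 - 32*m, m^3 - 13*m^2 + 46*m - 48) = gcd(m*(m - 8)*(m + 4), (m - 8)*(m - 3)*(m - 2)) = m - 8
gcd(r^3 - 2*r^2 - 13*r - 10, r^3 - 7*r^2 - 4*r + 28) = r + 2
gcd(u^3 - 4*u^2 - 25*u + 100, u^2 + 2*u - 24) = u - 4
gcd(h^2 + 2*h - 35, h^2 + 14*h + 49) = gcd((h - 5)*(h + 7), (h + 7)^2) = h + 7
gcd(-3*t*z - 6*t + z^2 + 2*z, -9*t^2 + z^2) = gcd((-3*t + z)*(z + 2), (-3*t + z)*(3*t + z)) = -3*t + z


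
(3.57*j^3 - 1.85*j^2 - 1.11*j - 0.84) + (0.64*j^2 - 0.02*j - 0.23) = 3.57*j^3 - 1.21*j^2 - 1.13*j - 1.07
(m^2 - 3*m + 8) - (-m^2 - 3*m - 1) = 2*m^2 + 9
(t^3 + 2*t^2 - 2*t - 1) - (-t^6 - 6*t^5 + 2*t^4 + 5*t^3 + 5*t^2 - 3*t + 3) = t^6 + 6*t^5 - 2*t^4 - 4*t^3 - 3*t^2 + t - 4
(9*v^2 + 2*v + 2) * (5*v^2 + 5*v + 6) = 45*v^4 + 55*v^3 + 74*v^2 + 22*v + 12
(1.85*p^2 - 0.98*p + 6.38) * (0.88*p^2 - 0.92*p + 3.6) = 1.628*p^4 - 2.5644*p^3 + 13.176*p^2 - 9.3976*p + 22.968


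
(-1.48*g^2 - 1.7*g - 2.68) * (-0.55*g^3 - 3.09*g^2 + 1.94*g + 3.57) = 0.814*g^5 + 5.5082*g^4 + 3.8558*g^3 - 0.3004*g^2 - 11.2682*g - 9.5676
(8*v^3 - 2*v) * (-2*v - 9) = -16*v^4 - 72*v^3 + 4*v^2 + 18*v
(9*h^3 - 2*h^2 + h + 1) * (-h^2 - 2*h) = -9*h^5 - 16*h^4 + 3*h^3 - 3*h^2 - 2*h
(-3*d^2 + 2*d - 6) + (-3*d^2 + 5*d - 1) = -6*d^2 + 7*d - 7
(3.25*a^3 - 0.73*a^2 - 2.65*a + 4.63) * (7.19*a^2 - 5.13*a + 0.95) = 23.3675*a^5 - 21.9212*a^4 - 12.2211*a^3 + 46.1907*a^2 - 26.2694*a + 4.3985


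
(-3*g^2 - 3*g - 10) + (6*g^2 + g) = 3*g^2 - 2*g - 10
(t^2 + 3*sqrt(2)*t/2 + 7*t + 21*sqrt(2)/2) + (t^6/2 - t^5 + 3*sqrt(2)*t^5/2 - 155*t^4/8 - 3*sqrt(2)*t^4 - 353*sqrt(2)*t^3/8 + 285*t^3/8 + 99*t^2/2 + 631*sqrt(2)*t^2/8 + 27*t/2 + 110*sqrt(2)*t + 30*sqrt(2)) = t^6/2 - t^5 + 3*sqrt(2)*t^5/2 - 155*t^4/8 - 3*sqrt(2)*t^4 - 353*sqrt(2)*t^3/8 + 285*t^3/8 + 101*t^2/2 + 631*sqrt(2)*t^2/8 + 41*t/2 + 223*sqrt(2)*t/2 + 81*sqrt(2)/2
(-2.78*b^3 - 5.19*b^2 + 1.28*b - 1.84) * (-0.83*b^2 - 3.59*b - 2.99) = 2.3074*b^5 + 14.2879*b^4 + 25.8819*b^3 + 12.4501*b^2 + 2.7784*b + 5.5016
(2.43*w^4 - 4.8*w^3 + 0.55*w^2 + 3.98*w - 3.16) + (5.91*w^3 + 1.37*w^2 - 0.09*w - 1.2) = 2.43*w^4 + 1.11*w^3 + 1.92*w^2 + 3.89*w - 4.36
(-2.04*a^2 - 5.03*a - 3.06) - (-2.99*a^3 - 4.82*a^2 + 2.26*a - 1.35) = 2.99*a^3 + 2.78*a^2 - 7.29*a - 1.71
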